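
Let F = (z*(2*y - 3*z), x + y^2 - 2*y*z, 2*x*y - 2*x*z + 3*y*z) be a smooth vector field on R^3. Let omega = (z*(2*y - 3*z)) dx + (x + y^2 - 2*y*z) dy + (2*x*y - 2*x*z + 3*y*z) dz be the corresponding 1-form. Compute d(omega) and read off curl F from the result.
d(omega) = (2*x + 2*y + 3*z) dy ∧ dz + (-4*z) dz ∧ dx + (1 - 2*z) dx ∧ dy; curl F = (2*x + 2*y + 3*z, -4*z, 1 - 2*z)

d omega = sum_{i<j} (∂f_j/∂x_i - ∂f_i/∂x_j) dx_i ∧ dx_j. Under the identification (dy ∧ dz, dz ∧ dx, dx ∧ dy) ↔ (e_x, e_y, e_z), the coefficients are exactly the components of curl F. Compute:
  ∂R/∂y - ∂Q/∂z = (2*x + 3*z) - (-2*y) = 2*x + 2*y + 3*z
  ∂P/∂z - ∂R/∂x = (2*y - 6*z) - (2*y - 2*z) = -4*z
  ∂Q/∂x - ∂P/∂y = (1) - (2*z) = 1 - 2*z.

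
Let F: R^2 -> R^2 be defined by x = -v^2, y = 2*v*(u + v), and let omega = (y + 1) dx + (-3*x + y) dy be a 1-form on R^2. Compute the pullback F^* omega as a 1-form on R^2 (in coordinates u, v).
F^* omega = (v^2*(4*u + 10*v)) du + (2*v*(2*u^2 + 7*u*v + 8*v^2 - 1)) dv

Using F^*(f dg) = (f ∘ F) d(g ∘ F), substitute each coordinate x_i by F_i(u, v) in f_i, and replace dx_i by d F_i = (∂F_i/∂u) du + (∂F_i/∂v) dv.
  For the x component: f_1(F) = 2*u*v + 2*v^2 + 1; d F_1 = (0) du + (-2*v) dv
  For the y component: f_2(F) = v*(2*u + 5*v); d F_2 = (2*v) du + (2*u + 4*v) dv
Combining and collecting du, dv coefficients:
  coeff of du: v^2*(4*u + 10*v)
  coeff of dv: 2*v*(2*u^2 + 7*u*v + 8*v^2 - 1)
F^* omega = (v^2*(4*u + 10*v)) du + (2*v*(2*u^2 + 7*u*v + 8*v^2 - 1)) dv.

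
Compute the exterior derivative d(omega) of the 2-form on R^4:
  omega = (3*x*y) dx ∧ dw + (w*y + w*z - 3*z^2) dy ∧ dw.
d(omega) = (-3*x) dx ∧ dy ∧ dw + (-w + 6*z) dy ∧ dz ∧ dw

For a 2-form omega = sum_{i<j} g_{ij} dx_i ∧ dx_j, the exterior derivative is
  d(omega) = sum_{i<j} d(g_{ij}) ∧ dx_i ∧ dx_j = sum_{i<j, k} (∂g_{ij}/∂x_k) dx_k ∧ dx_i ∧ dx_j.
Expand each term, using dx_k ∧ dx_i ∧ dx_j = sgn(permutation) dx_{(a)} ∧ dx_{(b)} ∧ dx_{(c)} with (a < b < c) sorted:
  d(3*x*y) includes (∂/∂y)(3*x*y) dy = (3*x) dy, which multiplied by dx ∧ dw gives (-3*x) dx ∧ dy ∧ dw
  d(w*y + w*z - 3*z^2) includes (∂/∂z)(w*y + w*z - 3*z^2) dz = (w - 6*z) dz, which multiplied by dy ∧ dw gives (-w + 6*z) dy ∧ dz ∧ dw
Collecting like 3-forms: d(omega) = (-3*x) dx ∧ dy ∧ dw + (-w + 6*z) dy ∧ dz ∧ dw.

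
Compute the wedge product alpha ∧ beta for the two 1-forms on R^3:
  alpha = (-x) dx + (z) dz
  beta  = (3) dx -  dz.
alpha ∧ beta = (x - 3*z) dx ∧ dz

Distribute the wedge, using dx_i ∧ dx_j = -dx_j ∧ dx_i and dx_i ∧ dx_i = 0. For each pair (i, j) with i < j, the coefficient of dx_i ∧ dx_j in alpha ∧ beta is (alpha_i * beta_j - alpha_j * beta_i). Collecting: alpha ∧ beta = (x - 3*z) dx ∧ dz.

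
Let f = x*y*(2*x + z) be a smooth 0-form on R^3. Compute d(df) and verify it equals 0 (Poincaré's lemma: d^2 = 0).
d(df) = 0

Step 1: df = sum_i (∂f/∂x_i) dx_i = (y*(4*x + z)) dx + (x*(2*x + z)) dy + (x*y) dz.
Step 2: Apply d again. Using the 1-form formula, the coefficient of dx ∧ dy in d(df) is ∂^2 f/∂x ∂y - ∂^2 f/∂y ∂x = (4*x + z) - (4*x + z) = 0 (equality of mixed partials for smooth f).
Similarly for dx ∧ dz and dy ∧ dz — all coefficients vanish. So d(df) = 0.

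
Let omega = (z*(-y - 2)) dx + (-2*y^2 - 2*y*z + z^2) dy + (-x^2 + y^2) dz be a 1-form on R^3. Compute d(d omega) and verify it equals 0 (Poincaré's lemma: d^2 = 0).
d(d omega) = 0

Step 1: d omega = sum_{i<j} (∂f_j/∂x_i - ∂f_i/∂x_j) dx_i ∧ dx_j:
  coeff of dx ∧ dy: z
  coeff of dx ∧ dz: -2*x + y + 2
  coeff of dy ∧ dz: 4*y - 2*z
Step 2: Apply d again to each 2-form coefficient. The only possible 3-form in R^3 is dx ∧ dy ∧ dz, with coefficient
  ∂(coeff of dy∧dz)/∂x - ∂(coeff of dx∧dz)/∂y + ∂(coeff of dx∧dy)/∂z
  = ∂/∂x (4*y - 2*z) - ∂/∂y (-2*x + y + 2) + ∂/∂z (z).
Each of these terms simplifies to sums of mixed partials that cancel in pairs. The result is 0 (by equality of mixed partials for smooth functions — Schwarz / Clairaut).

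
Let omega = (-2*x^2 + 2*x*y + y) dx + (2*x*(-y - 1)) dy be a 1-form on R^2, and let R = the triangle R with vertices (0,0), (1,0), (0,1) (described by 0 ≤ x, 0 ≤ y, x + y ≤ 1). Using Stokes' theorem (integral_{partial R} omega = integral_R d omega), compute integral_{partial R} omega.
integral_(partial R) omega = -13/6

Stokes: integral_partial_R omega = integral_R d omega with d omega = (∂Q/∂x - ∂P/∂y) dx ∧ dy.
  ∂Q/∂x = -2*y - 2
  ∂P/∂y = 2*x + 1
  integrand = ∂Q/∂x - ∂P/∂y = -2*x - 2*y - 3.
Integrating over R: integral_0^1 integral_0^{1-x} (-2*x - 2*y - 3) dy dx = -13/6.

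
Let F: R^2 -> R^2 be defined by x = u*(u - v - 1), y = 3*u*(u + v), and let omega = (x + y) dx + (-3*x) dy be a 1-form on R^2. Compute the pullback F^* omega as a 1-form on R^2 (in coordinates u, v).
F^* omega = (u*(-10*u^2 + 9*u*v + 12*u + 7*v^2 + 8*v + 1)) du + (u^2*(-13*u + 7*v + 10)) dv

Using F^*(f dg) = (f ∘ F) d(g ∘ F), substitute each coordinate x_i by F_i(u, v) in f_i, and replace dx_i by d F_i = (∂F_i/∂u) du + (∂F_i/∂v) dv.
  For the x component: f_1(F) = u*(4*u + 2*v - 1); d F_1 = (2*u - v - 1) du + (-u) dv
  For the y component: f_2(F) = 3*u*(-u + v + 1); d F_2 = (6*u + 3*v) du + (3*u) dv
Combining and collecting du, dv coefficients:
  coeff of du: u*(-10*u^2 + 9*u*v + 12*u + 7*v^2 + 8*v + 1)
  coeff of dv: u^2*(-13*u + 7*v + 10)
F^* omega = (u*(-10*u^2 + 9*u*v + 12*u + 7*v^2 + 8*v + 1)) du + (u^2*(-13*u + 7*v + 10)) dv.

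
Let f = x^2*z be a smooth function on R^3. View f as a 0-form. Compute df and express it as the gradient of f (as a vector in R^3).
df = (2*x*z) dx + (0) dy + (x^2) dz; grad f = (2*x*z, 0, x^2)

For a 0-form f, d f = (∂f/∂x) dx + (∂f/∂y) dy + (∂f/∂z) dz. The components of the vector representation are exactly the entries of grad f in Cartesian coordinates:
  ∂f/∂x = 2*x*z
  ∂f/∂y = 0
  ∂f/∂z = x^2.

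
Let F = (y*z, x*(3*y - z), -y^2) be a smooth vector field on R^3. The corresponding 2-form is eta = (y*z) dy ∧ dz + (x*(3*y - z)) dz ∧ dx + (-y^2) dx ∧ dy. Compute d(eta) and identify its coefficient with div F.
d(eta) = (3*x) dx ∧ dy ∧ dz; div F = 3*x

For a 2-form in R^3 of the form above, applying d gives a 3-form with coefficient ∂P/∂x + ∂Q/∂y + ∂R/∂z:
  ∂P/∂x = 0
  ∂Q/∂y = 3*x
  ∂R/∂z = 0
Sum = 3*x, which is exactly div F.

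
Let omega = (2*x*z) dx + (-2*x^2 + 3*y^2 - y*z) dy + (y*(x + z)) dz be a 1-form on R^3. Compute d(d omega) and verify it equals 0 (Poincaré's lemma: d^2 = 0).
d(d omega) = 0

Step 1: d omega = sum_{i<j} (∂f_j/∂x_i - ∂f_i/∂x_j) dx_i ∧ dx_j:
  coeff of dx ∧ dy: -4*x
  coeff of dx ∧ dz: -2*x + y
  coeff of dy ∧ dz: x + y + z
Step 2: Apply d again to each 2-form coefficient. The only possible 3-form in R^3 is dx ∧ dy ∧ dz, with coefficient
  ∂(coeff of dy∧dz)/∂x - ∂(coeff of dx∧dz)/∂y + ∂(coeff of dx∧dy)/∂z
  = ∂/∂x (x + y + z) - ∂/∂y (-2*x + y) + ∂/∂z (-4*x).
Each of these terms simplifies to sums of mixed partials that cancel in pairs. The result is 0 (by equality of mixed partials for smooth functions — Schwarz / Clairaut).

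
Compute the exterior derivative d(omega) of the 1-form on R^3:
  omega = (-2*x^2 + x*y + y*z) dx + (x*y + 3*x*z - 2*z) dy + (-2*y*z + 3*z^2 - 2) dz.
d(omega) = (-x + y + 2*z) dx ∧ dy + (-y) dx ∧ dz + (-3*x - 2*z + 2) dy ∧ dz

For a 1-form omega = sum_i f_i dx_i, the exterior derivative is
  d(omega) = sum_{i < j} (∂f_j/∂x_i - ∂f_i/∂x_j) dx_i ∧ dx_j.
  coefficient of dx ∧ dy: ∂f_2/∂x - ∂f_1/∂y = ∂(x*y + 3*x*z - 2*z)/∂x - ∂(-2*x^2 + x*y + y*z)/∂y = -x + y + 2*z
  coefficient of dx ∧ dz: ∂f_3/∂x - ∂f_1/∂z = ∂(-2*y*z + 3*z^2 - 2)/∂x - ∂(-2*x^2 + x*y + y*z)/∂z = -y
  coefficient of dy ∧ dz: ∂f_3/∂y - ∂f_2/∂z = ∂(-2*y*z + 3*z^2 - 2)/∂y - ∂(x*y + 3*x*z - 2*z)/∂z = -3*x - 2*z + 2
Assembling: d(omega) = (-x + y + 2*z) dx ∧ dy + (-y) dx ∧ dz + (-3*x - 2*z + 2) dy ∧ dz.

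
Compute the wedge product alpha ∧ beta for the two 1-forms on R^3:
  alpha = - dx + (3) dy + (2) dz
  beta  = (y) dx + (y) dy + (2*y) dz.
alpha ∧ beta = (-4*y) dx ∧ dy + (-4*y) dx ∧ dz + (4*y) dy ∧ dz

Distribute the wedge, using dx_i ∧ dx_j = -dx_j ∧ dx_i and dx_i ∧ dx_i = 0. For each pair (i, j) with i < j, the coefficient of dx_i ∧ dx_j in alpha ∧ beta is (alpha_i * beta_j - alpha_j * beta_i). Collecting: alpha ∧ beta = (-4*y) dx ∧ dy + (-4*y) dx ∧ dz + (4*y) dy ∧ dz.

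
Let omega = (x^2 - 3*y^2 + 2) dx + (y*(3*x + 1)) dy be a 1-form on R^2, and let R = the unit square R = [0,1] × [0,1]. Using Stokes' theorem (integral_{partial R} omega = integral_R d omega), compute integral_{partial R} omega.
integral_(partial R) omega = 9/2

Stokes: integral_partial_R omega = integral_R d omega with d omega = (∂Q/∂x - ∂P/∂y) dx ∧ dy.
  ∂Q/∂x = 3*y
  ∂P/∂y = -6*y
  integrand = ∂Q/∂x - ∂P/∂y = 9*y.
Integrating over R: integral_0^1 integral_0^1 (9*y) dx dy = 9/2.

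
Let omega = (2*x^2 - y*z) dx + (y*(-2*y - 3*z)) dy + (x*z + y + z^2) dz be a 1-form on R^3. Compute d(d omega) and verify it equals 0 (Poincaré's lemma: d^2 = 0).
d(d omega) = 0

Step 1: d omega = sum_{i<j} (∂f_j/∂x_i - ∂f_i/∂x_j) dx_i ∧ dx_j:
  coeff of dx ∧ dy: z
  coeff of dx ∧ dz: y + z
  coeff of dy ∧ dz: 3*y + 1
Step 2: Apply d again to each 2-form coefficient. The only possible 3-form in R^3 is dx ∧ dy ∧ dz, with coefficient
  ∂(coeff of dy∧dz)/∂x - ∂(coeff of dx∧dz)/∂y + ∂(coeff of dx∧dy)/∂z
  = ∂/∂x (3*y + 1) - ∂/∂y (y + z) + ∂/∂z (z).
Each of these terms simplifies to sums of mixed partials that cancel in pairs. The result is 0 (by equality of mixed partials for smooth functions — Schwarz / Clairaut).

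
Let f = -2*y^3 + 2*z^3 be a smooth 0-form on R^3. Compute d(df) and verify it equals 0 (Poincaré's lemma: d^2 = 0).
d(df) = 0

Step 1: df = sum_i (∂f/∂x_i) dx_i = (0) dx + (-6*y^2) dy + (6*z^2) dz.
Step 2: Apply d again. Using the 1-form formula, the coefficient of dx ∧ dy in d(df) is ∂^2 f/∂x ∂y - ∂^2 f/∂y ∂x = (0) - (0) = 0 (equality of mixed partials for smooth f).
Similarly for dx ∧ dz and dy ∧ dz — all coefficients vanish. So d(df) = 0.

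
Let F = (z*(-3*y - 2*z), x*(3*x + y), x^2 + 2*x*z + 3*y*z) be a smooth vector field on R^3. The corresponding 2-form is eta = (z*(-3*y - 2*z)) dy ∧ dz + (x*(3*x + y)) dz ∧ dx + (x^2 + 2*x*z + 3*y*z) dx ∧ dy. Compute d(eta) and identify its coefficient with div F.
d(eta) = (3*x + 3*y) dx ∧ dy ∧ dz; div F = 3*x + 3*y

For a 2-form in R^3 of the form above, applying d gives a 3-form with coefficient ∂P/∂x + ∂Q/∂y + ∂R/∂z:
  ∂P/∂x = 0
  ∂Q/∂y = x
  ∂R/∂z = 2*x + 3*y
Sum = 3*x + 3*y, which is exactly div F.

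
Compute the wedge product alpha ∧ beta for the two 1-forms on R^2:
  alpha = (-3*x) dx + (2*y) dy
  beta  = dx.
alpha ∧ beta = (-2*y) dx ∧ dy

Distribute the wedge, using dx_i ∧ dx_j = -dx_j ∧ dx_i and dx_i ∧ dx_i = 0. For each pair (i, j) with i < j, the coefficient of dx_i ∧ dx_j in alpha ∧ beta is (alpha_i * beta_j - alpha_j * beta_i). Collecting: alpha ∧ beta = (-2*y) dx ∧ dy.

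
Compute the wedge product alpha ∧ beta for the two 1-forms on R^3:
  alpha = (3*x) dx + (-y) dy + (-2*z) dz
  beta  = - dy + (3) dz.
alpha ∧ beta = (-3*x) dx ∧ dy + (9*x) dx ∧ dz + (-3*y - 2*z) dy ∧ dz

Distribute the wedge, using dx_i ∧ dx_j = -dx_j ∧ dx_i and dx_i ∧ dx_i = 0. For each pair (i, j) with i < j, the coefficient of dx_i ∧ dx_j in alpha ∧ beta is (alpha_i * beta_j - alpha_j * beta_i). Collecting: alpha ∧ beta = (-3*x) dx ∧ dy + (9*x) dx ∧ dz + (-3*y - 2*z) dy ∧ dz.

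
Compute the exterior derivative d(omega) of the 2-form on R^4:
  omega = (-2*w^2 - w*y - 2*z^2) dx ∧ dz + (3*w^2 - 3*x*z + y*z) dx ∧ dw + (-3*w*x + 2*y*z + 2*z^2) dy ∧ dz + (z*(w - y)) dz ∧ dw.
d(omega) = (-2*w) dx ∧ dy ∧ dz + (-4*w + 3*x - 2*y) dx ∧ dz ∧ dw + (-z) dx ∧ dy ∧ dw + (-3*x - z) dy ∧ dz ∧ dw

For a 2-form omega = sum_{i<j} g_{ij} dx_i ∧ dx_j, the exterior derivative is
  d(omega) = sum_{i<j} d(g_{ij}) ∧ dx_i ∧ dx_j = sum_{i<j, k} (∂g_{ij}/∂x_k) dx_k ∧ dx_i ∧ dx_j.
Expand each term, using dx_k ∧ dx_i ∧ dx_j = sgn(permutation) dx_{(a)} ∧ dx_{(b)} ∧ dx_{(c)} with (a < b < c) sorted:
  d(-2*w^2 - w*y - 2*z^2) includes (∂/∂y)(-2*w^2 - w*y - 2*z^2) dy = (-w) dy, which multiplied by dx ∧ dz gives (w) dx ∧ dy ∧ dz
  d(-2*w^2 - w*y - 2*z^2) includes (∂/∂w)(-2*w^2 - w*y - 2*z^2) dw = (-4*w - y) dw, which multiplied by dx ∧ dz gives (-4*w - y) dx ∧ dz ∧ dw
  d(3*w^2 - 3*x*z + y*z) includes (∂/∂y)(3*w^2 - 3*x*z + y*z) dy = (z) dy, which multiplied by dx ∧ dw gives (-z) dx ∧ dy ∧ dw
  d(3*w^2 - 3*x*z + y*z) includes (∂/∂z)(3*w^2 - 3*x*z + y*z) dz = (-3*x + y) dz, which multiplied by dx ∧ dw gives (3*x - y) dx ∧ dz ∧ dw
  d(-3*w*x + 2*y*z + 2*z^2) includes (∂/∂x)(-3*w*x + 2*y*z + 2*z^2) dx = (-3*w) dx, which multiplied by dy ∧ dz gives (-3*w) dx ∧ dy ∧ dz
  d(-3*w*x + 2*y*z + 2*z^2) includes (∂/∂w)(-3*w*x + 2*y*z + 2*z^2) dw = (-3*x) dw, which multiplied by dy ∧ dz gives (-3*x) dy ∧ dz ∧ dw
  d(z*(w - y)) includes (∂/∂y)(z*(w - y)) dy = (-z) dy, which multiplied by dz ∧ dw gives (-z) dy ∧ dz ∧ dw
Collecting like 3-forms: d(omega) = (-2*w) dx ∧ dy ∧ dz + (-4*w + 3*x - 2*y) dx ∧ dz ∧ dw + (-z) dx ∧ dy ∧ dw + (-3*x - z) dy ∧ dz ∧ dw.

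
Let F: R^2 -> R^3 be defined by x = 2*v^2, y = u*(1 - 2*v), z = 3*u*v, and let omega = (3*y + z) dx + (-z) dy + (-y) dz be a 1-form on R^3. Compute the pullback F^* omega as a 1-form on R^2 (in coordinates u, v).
F^* omega = (6*u*v*(2*v - 1)) du + (3*u*(4*u*v - u - 4*v^2 + 4*v)) dv

Using F^*(f dg) = (f ∘ F) d(g ∘ F), substitute each coordinate x_i by F_i(u, v) in f_i, and replace dx_i by d F_i = (∂F_i/∂u) du + (∂F_i/∂v) dv.
  For the x component: f_1(F) = 3*u*(1 - v); d F_1 = (0) du + (4*v) dv
  For the y component: f_2(F) = -3*u*v; d F_2 = (1 - 2*v) du + (-2*u) dv
  For the z component: f_3(F) = u*(2*v - 1); d F_3 = (3*v) du + (3*u) dv
Combining and collecting du, dv coefficients:
  coeff of du: 6*u*v*(2*v - 1)
  coeff of dv: 3*u*(4*u*v - u - 4*v^2 + 4*v)
F^* omega = (6*u*v*(2*v - 1)) du + (3*u*(4*u*v - u - 4*v^2 + 4*v)) dv.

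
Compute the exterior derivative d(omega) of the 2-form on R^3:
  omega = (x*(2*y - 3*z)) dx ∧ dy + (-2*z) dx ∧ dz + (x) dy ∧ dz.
d(omega) = (1 - 3*x) dx ∧ dy ∧ dz

For a 2-form omega = sum_{i<j} g_{ij} dx_i ∧ dx_j, the exterior derivative is
  d(omega) = sum_{i<j} d(g_{ij}) ∧ dx_i ∧ dx_j = sum_{i<j, k} (∂g_{ij}/∂x_k) dx_k ∧ dx_i ∧ dx_j.
Expand each term, using dx_k ∧ dx_i ∧ dx_j = sgn(permutation) dx_{(a)} ∧ dx_{(b)} ∧ dx_{(c)} with (a < b < c) sorted:
  d(x*(2*y - 3*z)) includes (∂/∂z)(x*(2*y - 3*z)) dz = (-3*x) dz, which multiplied by dx ∧ dy gives (-3*x) dx ∧ dy ∧ dz
  d(x) includes (∂/∂x)(x) dx = (1) dx, which multiplied by dy ∧ dz gives (1) dx ∧ dy ∧ dz
Collecting like 3-forms: d(omega) = (1 - 3*x) dx ∧ dy ∧ dz.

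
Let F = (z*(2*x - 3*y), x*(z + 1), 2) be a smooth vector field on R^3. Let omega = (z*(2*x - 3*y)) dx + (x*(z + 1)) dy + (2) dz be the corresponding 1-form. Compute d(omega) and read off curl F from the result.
d(omega) = (-x) dy ∧ dz + (2*x - 3*y) dz ∧ dx + (4*z + 1) dx ∧ dy; curl F = (-x, 2*x - 3*y, 4*z + 1)

d omega = sum_{i<j} (∂f_j/∂x_i - ∂f_i/∂x_j) dx_i ∧ dx_j. Under the identification (dy ∧ dz, dz ∧ dx, dx ∧ dy) ↔ (e_x, e_y, e_z), the coefficients are exactly the components of curl F. Compute:
  ∂R/∂y - ∂Q/∂z = (0) - (x) = -x
  ∂P/∂z - ∂R/∂x = (2*x - 3*y) - (0) = 2*x - 3*y
  ∂Q/∂x - ∂P/∂y = (z + 1) - (-3*z) = 4*z + 1.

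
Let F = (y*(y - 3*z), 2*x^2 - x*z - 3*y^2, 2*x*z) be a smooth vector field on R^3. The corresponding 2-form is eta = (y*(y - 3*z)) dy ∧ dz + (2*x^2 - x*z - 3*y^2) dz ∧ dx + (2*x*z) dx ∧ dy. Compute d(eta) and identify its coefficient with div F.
d(eta) = (2*x - 6*y) dx ∧ dy ∧ dz; div F = 2*x - 6*y

For a 2-form in R^3 of the form above, applying d gives a 3-form with coefficient ∂P/∂x + ∂Q/∂y + ∂R/∂z:
  ∂P/∂x = 0
  ∂Q/∂y = -6*y
  ∂R/∂z = 2*x
Sum = 2*x - 6*y, which is exactly div F.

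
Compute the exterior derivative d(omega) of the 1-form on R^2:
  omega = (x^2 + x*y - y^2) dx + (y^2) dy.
d(omega) = (-x + 2*y) dx ∧ dy

For a 1-form omega = sum_i f_i dx_i, the exterior derivative is
  d(omega) = sum_{i < j} (∂f_j/∂x_i - ∂f_i/∂x_j) dx_i ∧ dx_j.
  coefficient of dx ∧ dy: ∂f_2/∂x - ∂f_1/∂y = ∂(y^2)/∂x - ∂(x^2 + x*y - y^2)/∂y = -x + 2*y
Assembling: d(omega) = (-x + 2*y) dx ∧ dy.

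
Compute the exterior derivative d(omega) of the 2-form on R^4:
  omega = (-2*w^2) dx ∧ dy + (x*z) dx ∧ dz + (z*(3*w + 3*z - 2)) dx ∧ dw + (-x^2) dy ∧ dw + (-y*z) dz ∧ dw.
d(omega) = (-4*w - 2*x) dx ∧ dy ∧ dw + (-3*w - 6*z + 2) dx ∧ dz ∧ dw + (-z) dy ∧ dz ∧ dw

For a 2-form omega = sum_{i<j} g_{ij} dx_i ∧ dx_j, the exterior derivative is
  d(omega) = sum_{i<j} d(g_{ij}) ∧ dx_i ∧ dx_j = sum_{i<j, k} (∂g_{ij}/∂x_k) dx_k ∧ dx_i ∧ dx_j.
Expand each term, using dx_k ∧ dx_i ∧ dx_j = sgn(permutation) dx_{(a)} ∧ dx_{(b)} ∧ dx_{(c)} with (a < b < c) sorted:
  d(-2*w^2) includes (∂/∂w)(-2*w^2) dw = (-4*w) dw, which multiplied by dx ∧ dy gives (-4*w) dx ∧ dy ∧ dw
  d(z*(3*w + 3*z - 2)) includes (∂/∂z)(z*(3*w + 3*z - 2)) dz = (3*w + 6*z - 2) dz, which multiplied by dx ∧ dw gives (-3*w - 6*z + 2) dx ∧ dz ∧ dw
  d(-x^2) includes (∂/∂x)(-x^2) dx = (-2*x) dx, which multiplied by dy ∧ dw gives (-2*x) dx ∧ dy ∧ dw
  d(-y*z) includes (∂/∂y)(-y*z) dy = (-z) dy, which multiplied by dz ∧ dw gives (-z) dy ∧ dz ∧ dw
Collecting like 3-forms: d(omega) = (-4*w - 2*x) dx ∧ dy ∧ dw + (-3*w - 6*z + 2) dx ∧ dz ∧ dw + (-z) dy ∧ dz ∧ dw.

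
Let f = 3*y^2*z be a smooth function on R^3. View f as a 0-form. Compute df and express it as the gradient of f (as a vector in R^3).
df = (0) dx + (6*y*z) dy + (3*y^2) dz; grad f = (0, 6*y*z, 3*y^2)

For a 0-form f, d f = (∂f/∂x) dx + (∂f/∂y) dy + (∂f/∂z) dz. The components of the vector representation are exactly the entries of grad f in Cartesian coordinates:
  ∂f/∂x = 0
  ∂f/∂y = 6*y*z
  ∂f/∂z = 3*y^2.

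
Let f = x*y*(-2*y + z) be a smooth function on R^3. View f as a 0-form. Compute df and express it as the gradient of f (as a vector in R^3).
df = (y*(-2*y + z)) dx + (x*(-4*y + z)) dy + (x*y) dz; grad f = (y*(-2*y + z), x*(-4*y + z), x*y)

For a 0-form f, d f = (∂f/∂x) dx + (∂f/∂y) dy + (∂f/∂z) dz. The components of the vector representation are exactly the entries of grad f in Cartesian coordinates:
  ∂f/∂x = y*(-2*y + z)
  ∂f/∂y = x*(-4*y + z)
  ∂f/∂z = x*y.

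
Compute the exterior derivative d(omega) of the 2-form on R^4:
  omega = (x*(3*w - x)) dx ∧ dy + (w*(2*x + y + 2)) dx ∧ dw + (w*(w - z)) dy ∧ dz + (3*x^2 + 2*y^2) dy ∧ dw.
d(omega) = (-w + 9*x) dx ∧ dy ∧ dw + (2*w - z) dy ∧ dz ∧ dw

For a 2-form omega = sum_{i<j} g_{ij} dx_i ∧ dx_j, the exterior derivative is
  d(omega) = sum_{i<j} d(g_{ij}) ∧ dx_i ∧ dx_j = sum_{i<j, k} (∂g_{ij}/∂x_k) dx_k ∧ dx_i ∧ dx_j.
Expand each term, using dx_k ∧ dx_i ∧ dx_j = sgn(permutation) dx_{(a)} ∧ dx_{(b)} ∧ dx_{(c)} with (a < b < c) sorted:
  d(x*(3*w - x)) includes (∂/∂w)(x*(3*w - x)) dw = (3*x) dw, which multiplied by dx ∧ dy gives (3*x) dx ∧ dy ∧ dw
  d(w*(2*x + y + 2)) includes (∂/∂y)(w*(2*x + y + 2)) dy = (w) dy, which multiplied by dx ∧ dw gives (-w) dx ∧ dy ∧ dw
  d(w*(w - z)) includes (∂/∂w)(w*(w - z)) dw = (2*w - z) dw, which multiplied by dy ∧ dz gives (2*w - z) dy ∧ dz ∧ dw
  d(3*x^2 + 2*y^2) includes (∂/∂x)(3*x^2 + 2*y^2) dx = (6*x) dx, which multiplied by dy ∧ dw gives (6*x) dx ∧ dy ∧ dw
Collecting like 3-forms: d(omega) = (-w + 9*x) dx ∧ dy ∧ dw + (2*w - z) dy ∧ dz ∧ dw.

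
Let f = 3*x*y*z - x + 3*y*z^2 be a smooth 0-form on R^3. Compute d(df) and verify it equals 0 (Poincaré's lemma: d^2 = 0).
d(df) = 0

Step 1: df = sum_i (∂f/∂x_i) dx_i = (3*y*z - 1) dx + (3*z*(x + z)) dy + (3*y*(x + 2*z)) dz.
Step 2: Apply d again. Using the 1-form formula, the coefficient of dx ∧ dy in d(df) is ∂^2 f/∂x ∂y - ∂^2 f/∂y ∂x = (3*z) - (3*z) = 0 (equality of mixed partials for smooth f).
Similarly for dx ∧ dz and dy ∧ dz — all coefficients vanish. So d(df) = 0.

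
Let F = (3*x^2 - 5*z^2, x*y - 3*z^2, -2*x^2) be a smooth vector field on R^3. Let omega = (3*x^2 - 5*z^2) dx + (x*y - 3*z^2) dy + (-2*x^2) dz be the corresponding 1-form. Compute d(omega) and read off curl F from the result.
d(omega) = (6*z) dy ∧ dz + (4*x - 10*z) dz ∧ dx + (y) dx ∧ dy; curl F = (6*z, 4*x - 10*z, y)

d omega = sum_{i<j} (∂f_j/∂x_i - ∂f_i/∂x_j) dx_i ∧ dx_j. Under the identification (dy ∧ dz, dz ∧ dx, dx ∧ dy) ↔ (e_x, e_y, e_z), the coefficients are exactly the components of curl F. Compute:
  ∂R/∂y - ∂Q/∂z = (0) - (-6*z) = 6*z
  ∂P/∂z - ∂R/∂x = (-10*z) - (-4*x) = 4*x - 10*z
  ∂Q/∂x - ∂P/∂y = (y) - (0) = y.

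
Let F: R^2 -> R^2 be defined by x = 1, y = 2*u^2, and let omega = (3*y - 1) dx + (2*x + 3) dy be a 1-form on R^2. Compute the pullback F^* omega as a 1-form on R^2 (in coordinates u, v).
F^* omega = (20*u) du

Using F^*(f dg) = (f ∘ F) d(g ∘ F), substitute each coordinate x_i by F_i(u, v) in f_i, and replace dx_i by d F_i = (∂F_i/∂u) du + (∂F_i/∂v) dv.
  For the x component: f_1(F) = 6*u^2 - 1; d F_1 = (0) du + (0) dv
  For the y component: f_2(F) = 5; d F_2 = (4*u) du + (0) dv
Combining and collecting du, dv coefficients:
  coeff of du: 20*u
  coeff of dv: 0
F^* omega = (20*u) du.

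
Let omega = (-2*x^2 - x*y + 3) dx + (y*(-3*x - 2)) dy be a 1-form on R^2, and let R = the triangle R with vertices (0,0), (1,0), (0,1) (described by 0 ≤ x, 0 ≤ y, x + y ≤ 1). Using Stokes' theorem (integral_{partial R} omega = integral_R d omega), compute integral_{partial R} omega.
integral_(partial R) omega = -1/3

Stokes: integral_partial_R omega = integral_R d omega with d omega = (∂Q/∂x - ∂P/∂y) dx ∧ dy.
  ∂Q/∂x = -3*y
  ∂P/∂y = -x
  integrand = ∂Q/∂x - ∂P/∂y = x - 3*y.
Integrating over R: integral_0^1 integral_0^{1-x} (x - 3*y) dy dx = -1/3.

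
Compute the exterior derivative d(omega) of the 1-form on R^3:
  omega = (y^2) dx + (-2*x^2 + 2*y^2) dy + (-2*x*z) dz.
d(omega) = (-4*x - 2*y) dx ∧ dy + (-2*z) dx ∧ dz

For a 1-form omega = sum_i f_i dx_i, the exterior derivative is
  d(omega) = sum_{i < j} (∂f_j/∂x_i - ∂f_i/∂x_j) dx_i ∧ dx_j.
  coefficient of dx ∧ dy: ∂f_2/∂x - ∂f_1/∂y = ∂(-2*x^2 + 2*y^2)/∂x - ∂(y^2)/∂y = -4*x - 2*y
  coefficient of dx ∧ dz: ∂f_3/∂x - ∂f_1/∂z = ∂(-2*x*z)/∂x - ∂(y^2)/∂z = -2*z
Assembling: d(omega) = (-4*x - 2*y) dx ∧ dy + (-2*z) dx ∧ dz.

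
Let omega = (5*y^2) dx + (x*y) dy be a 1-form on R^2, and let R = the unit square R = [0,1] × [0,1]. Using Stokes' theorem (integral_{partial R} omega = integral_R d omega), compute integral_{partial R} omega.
integral_(partial R) omega = -9/2

Stokes: integral_partial_R omega = integral_R d omega with d omega = (∂Q/∂x - ∂P/∂y) dx ∧ dy.
  ∂Q/∂x = y
  ∂P/∂y = 10*y
  integrand = ∂Q/∂x - ∂P/∂y = -9*y.
Integrating over R: integral_0^1 integral_0^1 (-9*y) dx dy = -9/2.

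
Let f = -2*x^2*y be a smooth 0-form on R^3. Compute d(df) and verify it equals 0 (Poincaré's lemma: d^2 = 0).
d(df) = 0

Step 1: df = sum_i (∂f/∂x_i) dx_i = (-4*x*y) dx + (-2*x^2) dy + (0) dz.
Step 2: Apply d again. Using the 1-form formula, the coefficient of dx ∧ dy in d(df) is ∂^2 f/∂x ∂y - ∂^2 f/∂y ∂x = (-4*x) - (-4*x) = 0 (equality of mixed partials for smooth f).
Similarly for dx ∧ dz and dy ∧ dz — all coefficients vanish. So d(df) = 0.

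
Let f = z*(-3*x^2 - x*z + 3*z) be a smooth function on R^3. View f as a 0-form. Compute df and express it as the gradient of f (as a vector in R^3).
df = (z*(-6*x - z)) dx + (0) dy + (-3*x^2 - 2*x*z + 6*z) dz; grad f = (z*(-6*x - z), 0, -3*x^2 - 2*x*z + 6*z)

For a 0-form f, d f = (∂f/∂x) dx + (∂f/∂y) dy + (∂f/∂z) dz. The components of the vector representation are exactly the entries of grad f in Cartesian coordinates:
  ∂f/∂x = z*(-6*x - z)
  ∂f/∂y = 0
  ∂f/∂z = -3*x^2 - 2*x*z + 6*z.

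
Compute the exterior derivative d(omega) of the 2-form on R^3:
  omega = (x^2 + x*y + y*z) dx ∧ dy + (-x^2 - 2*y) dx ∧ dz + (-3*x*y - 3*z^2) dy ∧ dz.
d(omega) = (2 - 2*y) dx ∧ dy ∧ dz

For a 2-form omega = sum_{i<j} g_{ij} dx_i ∧ dx_j, the exterior derivative is
  d(omega) = sum_{i<j} d(g_{ij}) ∧ dx_i ∧ dx_j = sum_{i<j, k} (∂g_{ij}/∂x_k) dx_k ∧ dx_i ∧ dx_j.
Expand each term, using dx_k ∧ dx_i ∧ dx_j = sgn(permutation) dx_{(a)} ∧ dx_{(b)} ∧ dx_{(c)} with (a < b < c) sorted:
  d(x^2 + x*y + y*z) includes (∂/∂z)(x^2 + x*y + y*z) dz = (y) dz, which multiplied by dx ∧ dy gives (y) dx ∧ dy ∧ dz
  d(-x^2 - 2*y) includes (∂/∂y)(-x^2 - 2*y) dy = (-2) dy, which multiplied by dx ∧ dz gives (2) dx ∧ dy ∧ dz
  d(-3*x*y - 3*z^2) includes (∂/∂x)(-3*x*y - 3*z^2) dx = (-3*y) dx, which multiplied by dy ∧ dz gives (-3*y) dx ∧ dy ∧ dz
Collecting like 3-forms: d(omega) = (2 - 2*y) dx ∧ dy ∧ dz.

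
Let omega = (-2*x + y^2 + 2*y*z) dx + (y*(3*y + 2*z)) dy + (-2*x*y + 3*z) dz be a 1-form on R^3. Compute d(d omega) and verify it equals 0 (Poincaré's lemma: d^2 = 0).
d(d omega) = 0

Step 1: d omega = sum_{i<j} (∂f_j/∂x_i - ∂f_i/∂x_j) dx_i ∧ dx_j:
  coeff of dx ∧ dy: -2*y - 2*z
  coeff of dx ∧ dz: -4*y
  coeff of dy ∧ dz: -2*x - 2*y
Step 2: Apply d again to each 2-form coefficient. The only possible 3-form in R^3 is dx ∧ dy ∧ dz, with coefficient
  ∂(coeff of dy∧dz)/∂x - ∂(coeff of dx∧dz)/∂y + ∂(coeff of dx∧dy)/∂z
  = ∂/∂x (-2*x - 2*y) - ∂/∂y (-4*y) + ∂/∂z (-2*y - 2*z).
Each of these terms simplifies to sums of mixed partials that cancel in pairs. The result is 0 (by equality of mixed partials for smooth functions — Schwarz / Clairaut).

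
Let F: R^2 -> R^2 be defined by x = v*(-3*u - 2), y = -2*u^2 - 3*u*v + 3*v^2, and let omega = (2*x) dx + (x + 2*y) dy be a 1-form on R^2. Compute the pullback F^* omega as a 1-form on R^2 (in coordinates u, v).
F^* omega = (16*u^3 + 48*u^2*v + 21*u*v^2 + 8*u*v - 18*v^3 + 18*v^2) du + (12*u^3 + 21*u^2*v - 72*u*v^2 + 30*u*v + 36*v^3 - 12*v^2 + 8*v) dv

Using F^*(f dg) = (f ∘ F) d(g ∘ F), substitute each coordinate x_i by F_i(u, v) in f_i, and replace dx_i by d F_i = (∂F_i/∂u) du + (∂F_i/∂v) dv.
  For the x component: f_1(F) = 2*v*(-3*u - 2); d F_1 = (-3*v) du + (-3*u - 2) dv
  For the y component: f_2(F) = -4*u^2 - 9*u*v + 6*v^2 - 2*v; d F_2 = (-4*u - 3*v) du + (-3*u + 6*v) dv
Combining and collecting du, dv coefficients:
  coeff of du: 16*u^3 + 48*u^2*v + 21*u*v^2 + 8*u*v - 18*v^3 + 18*v^2
  coeff of dv: 12*u^3 + 21*u^2*v - 72*u*v^2 + 30*u*v + 36*v^3 - 12*v^2 + 8*v
F^* omega = (16*u^3 + 48*u^2*v + 21*u*v^2 + 8*u*v - 18*v^3 + 18*v^2) du + (12*u^3 + 21*u^2*v - 72*u*v^2 + 30*u*v + 36*v^3 - 12*v^2 + 8*v) dv.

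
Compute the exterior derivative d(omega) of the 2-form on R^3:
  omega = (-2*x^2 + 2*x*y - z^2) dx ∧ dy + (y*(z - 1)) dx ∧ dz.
d(omega) = (1 - 3*z) dx ∧ dy ∧ dz

For a 2-form omega = sum_{i<j} g_{ij} dx_i ∧ dx_j, the exterior derivative is
  d(omega) = sum_{i<j} d(g_{ij}) ∧ dx_i ∧ dx_j = sum_{i<j, k} (∂g_{ij}/∂x_k) dx_k ∧ dx_i ∧ dx_j.
Expand each term, using dx_k ∧ dx_i ∧ dx_j = sgn(permutation) dx_{(a)} ∧ dx_{(b)} ∧ dx_{(c)} with (a < b < c) sorted:
  d(-2*x^2 + 2*x*y - z^2) includes (∂/∂z)(-2*x^2 + 2*x*y - z^2) dz = (-2*z) dz, which multiplied by dx ∧ dy gives (-2*z) dx ∧ dy ∧ dz
  d(y*(z - 1)) includes (∂/∂y)(y*(z - 1)) dy = (z - 1) dy, which multiplied by dx ∧ dz gives (1 - z) dx ∧ dy ∧ dz
Collecting like 3-forms: d(omega) = (1 - 3*z) dx ∧ dy ∧ dz.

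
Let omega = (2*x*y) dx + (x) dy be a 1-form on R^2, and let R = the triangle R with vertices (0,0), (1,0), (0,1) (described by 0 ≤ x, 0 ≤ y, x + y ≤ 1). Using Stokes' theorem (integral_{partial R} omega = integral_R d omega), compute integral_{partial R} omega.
integral_(partial R) omega = 1/6

Stokes: integral_partial_R omega = integral_R d omega with d omega = (∂Q/∂x - ∂P/∂y) dx ∧ dy.
  ∂Q/∂x = 1
  ∂P/∂y = 2*x
  integrand = ∂Q/∂x - ∂P/∂y = 1 - 2*x.
Integrating over R: integral_0^1 integral_0^{1-x} (1 - 2*x) dy dx = 1/6.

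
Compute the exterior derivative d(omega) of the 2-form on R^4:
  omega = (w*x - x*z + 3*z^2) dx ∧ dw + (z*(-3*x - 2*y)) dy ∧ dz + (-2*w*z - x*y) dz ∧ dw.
d(omega) = (x - y - 6*z) dx ∧ dz ∧ dw + (-3*z) dx ∧ dy ∧ dz + (-x) dy ∧ dz ∧ dw

For a 2-form omega = sum_{i<j} g_{ij} dx_i ∧ dx_j, the exterior derivative is
  d(omega) = sum_{i<j} d(g_{ij}) ∧ dx_i ∧ dx_j = sum_{i<j, k} (∂g_{ij}/∂x_k) dx_k ∧ dx_i ∧ dx_j.
Expand each term, using dx_k ∧ dx_i ∧ dx_j = sgn(permutation) dx_{(a)} ∧ dx_{(b)} ∧ dx_{(c)} with (a < b < c) sorted:
  d(w*x - x*z + 3*z^2) includes (∂/∂z)(w*x - x*z + 3*z^2) dz = (-x + 6*z) dz, which multiplied by dx ∧ dw gives (x - 6*z) dx ∧ dz ∧ dw
  d(z*(-3*x - 2*y)) includes (∂/∂x)(z*(-3*x - 2*y)) dx = (-3*z) dx, which multiplied by dy ∧ dz gives (-3*z) dx ∧ dy ∧ dz
  d(-2*w*z - x*y) includes (∂/∂x)(-2*w*z - x*y) dx = (-y) dx, which multiplied by dz ∧ dw gives (-y) dx ∧ dz ∧ dw
  d(-2*w*z - x*y) includes (∂/∂y)(-2*w*z - x*y) dy = (-x) dy, which multiplied by dz ∧ dw gives (-x) dy ∧ dz ∧ dw
Collecting like 3-forms: d(omega) = (x - y - 6*z) dx ∧ dz ∧ dw + (-3*z) dx ∧ dy ∧ dz + (-x) dy ∧ dz ∧ dw.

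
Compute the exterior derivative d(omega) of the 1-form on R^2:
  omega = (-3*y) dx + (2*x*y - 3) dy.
d(omega) = (2*y + 3) dx ∧ dy

For a 1-form omega = sum_i f_i dx_i, the exterior derivative is
  d(omega) = sum_{i < j} (∂f_j/∂x_i - ∂f_i/∂x_j) dx_i ∧ dx_j.
  coefficient of dx ∧ dy: ∂f_2/∂x - ∂f_1/∂y = ∂(2*x*y - 3)/∂x - ∂(-3*y)/∂y = 2*y + 3
Assembling: d(omega) = (2*y + 3) dx ∧ dy.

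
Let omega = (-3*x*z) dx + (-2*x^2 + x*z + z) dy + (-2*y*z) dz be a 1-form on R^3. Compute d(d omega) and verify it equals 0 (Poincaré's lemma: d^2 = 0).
d(d omega) = 0

Step 1: d omega = sum_{i<j} (∂f_j/∂x_i - ∂f_i/∂x_j) dx_i ∧ dx_j:
  coeff of dx ∧ dy: -4*x + z
  coeff of dx ∧ dz: 3*x
  coeff of dy ∧ dz: -x - 2*z - 1
Step 2: Apply d again to each 2-form coefficient. The only possible 3-form in R^3 is dx ∧ dy ∧ dz, with coefficient
  ∂(coeff of dy∧dz)/∂x - ∂(coeff of dx∧dz)/∂y + ∂(coeff of dx∧dy)/∂z
  = ∂/∂x (-x - 2*z - 1) - ∂/∂y (3*x) + ∂/∂z (-4*x + z).
Each of these terms simplifies to sums of mixed partials that cancel in pairs. The result is 0 (by equality of mixed partials for smooth functions — Schwarz / Clairaut).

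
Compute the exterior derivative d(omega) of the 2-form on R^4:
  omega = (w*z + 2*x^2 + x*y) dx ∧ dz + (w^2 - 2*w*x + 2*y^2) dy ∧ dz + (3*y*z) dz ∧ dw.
d(omega) = (-2*w - x) dx ∧ dy ∧ dz + (z) dx ∧ dz ∧ dw + (2*w - 2*x + 3*z) dy ∧ dz ∧ dw

For a 2-form omega = sum_{i<j} g_{ij} dx_i ∧ dx_j, the exterior derivative is
  d(omega) = sum_{i<j} d(g_{ij}) ∧ dx_i ∧ dx_j = sum_{i<j, k} (∂g_{ij}/∂x_k) dx_k ∧ dx_i ∧ dx_j.
Expand each term, using dx_k ∧ dx_i ∧ dx_j = sgn(permutation) dx_{(a)} ∧ dx_{(b)} ∧ dx_{(c)} with (a < b < c) sorted:
  d(w*z + 2*x^2 + x*y) includes (∂/∂y)(w*z + 2*x^2 + x*y) dy = (x) dy, which multiplied by dx ∧ dz gives (-x) dx ∧ dy ∧ dz
  d(w*z + 2*x^2 + x*y) includes (∂/∂w)(w*z + 2*x^2 + x*y) dw = (z) dw, which multiplied by dx ∧ dz gives (z) dx ∧ dz ∧ dw
  d(w^2 - 2*w*x + 2*y^2) includes (∂/∂x)(w^2 - 2*w*x + 2*y^2) dx = (-2*w) dx, which multiplied by dy ∧ dz gives (-2*w) dx ∧ dy ∧ dz
  d(w^2 - 2*w*x + 2*y^2) includes (∂/∂w)(w^2 - 2*w*x + 2*y^2) dw = (2*w - 2*x) dw, which multiplied by dy ∧ dz gives (2*w - 2*x) dy ∧ dz ∧ dw
  d(3*y*z) includes (∂/∂y)(3*y*z) dy = (3*z) dy, which multiplied by dz ∧ dw gives (3*z) dy ∧ dz ∧ dw
Collecting like 3-forms: d(omega) = (-2*w - x) dx ∧ dy ∧ dz + (z) dx ∧ dz ∧ dw + (2*w - 2*x + 3*z) dy ∧ dz ∧ dw.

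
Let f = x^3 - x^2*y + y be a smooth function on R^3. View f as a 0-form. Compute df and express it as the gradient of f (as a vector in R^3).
df = (x*(3*x - 2*y)) dx + (1 - x^2) dy + (0) dz; grad f = (x*(3*x - 2*y), 1 - x^2, 0)

For a 0-form f, d f = (∂f/∂x) dx + (∂f/∂y) dy + (∂f/∂z) dz. The components of the vector representation are exactly the entries of grad f in Cartesian coordinates:
  ∂f/∂x = x*(3*x - 2*y)
  ∂f/∂y = 1 - x^2
  ∂f/∂z = 0.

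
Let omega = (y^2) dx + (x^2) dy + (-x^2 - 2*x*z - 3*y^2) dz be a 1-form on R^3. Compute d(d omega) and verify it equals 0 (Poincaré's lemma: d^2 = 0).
d(d omega) = 0

Step 1: d omega = sum_{i<j} (∂f_j/∂x_i - ∂f_i/∂x_j) dx_i ∧ dx_j:
  coeff of dx ∧ dy: 2*x - 2*y
  coeff of dx ∧ dz: -2*x - 2*z
  coeff of dy ∧ dz: -6*y
Step 2: Apply d again to each 2-form coefficient. The only possible 3-form in R^3 is dx ∧ dy ∧ dz, with coefficient
  ∂(coeff of dy∧dz)/∂x - ∂(coeff of dx∧dz)/∂y + ∂(coeff of dx∧dy)/∂z
  = ∂/∂x (-6*y) - ∂/∂y (-2*x - 2*z) + ∂/∂z (2*x - 2*y).
Each of these terms simplifies to sums of mixed partials that cancel in pairs. The result is 0 (by equality of mixed partials for smooth functions — Schwarz / Clairaut).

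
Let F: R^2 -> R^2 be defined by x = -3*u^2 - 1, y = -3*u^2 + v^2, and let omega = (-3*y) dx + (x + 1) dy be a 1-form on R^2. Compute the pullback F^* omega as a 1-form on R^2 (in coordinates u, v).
F^* omega = (18*u*(-2*u^2 + v^2)) du + (-6*u^2*v) dv

Using F^*(f dg) = (f ∘ F) d(g ∘ F), substitute each coordinate x_i by F_i(u, v) in f_i, and replace dx_i by d F_i = (∂F_i/∂u) du + (∂F_i/∂v) dv.
  For the x component: f_1(F) = 9*u^2 - 3*v^2; d F_1 = (-6*u) du + (0) dv
  For the y component: f_2(F) = -3*u^2; d F_2 = (-6*u) du + (2*v) dv
Combining and collecting du, dv coefficients:
  coeff of du: 18*u*(-2*u^2 + v^2)
  coeff of dv: -6*u^2*v
F^* omega = (18*u*(-2*u^2 + v^2)) du + (-6*u^2*v) dv.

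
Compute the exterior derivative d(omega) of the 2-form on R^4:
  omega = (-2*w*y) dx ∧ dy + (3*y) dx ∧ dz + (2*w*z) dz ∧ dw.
d(omega) = (-2*y) dx ∧ dy ∧ dw + (-3) dx ∧ dy ∧ dz

For a 2-form omega = sum_{i<j} g_{ij} dx_i ∧ dx_j, the exterior derivative is
  d(omega) = sum_{i<j} d(g_{ij}) ∧ dx_i ∧ dx_j = sum_{i<j, k} (∂g_{ij}/∂x_k) dx_k ∧ dx_i ∧ dx_j.
Expand each term, using dx_k ∧ dx_i ∧ dx_j = sgn(permutation) dx_{(a)} ∧ dx_{(b)} ∧ dx_{(c)} with (a < b < c) sorted:
  d(-2*w*y) includes (∂/∂w)(-2*w*y) dw = (-2*y) dw, which multiplied by dx ∧ dy gives (-2*y) dx ∧ dy ∧ dw
  d(3*y) includes (∂/∂y)(3*y) dy = (3) dy, which multiplied by dx ∧ dz gives (-3) dx ∧ dy ∧ dz
Collecting like 3-forms: d(omega) = (-2*y) dx ∧ dy ∧ dw + (-3) dx ∧ dy ∧ dz.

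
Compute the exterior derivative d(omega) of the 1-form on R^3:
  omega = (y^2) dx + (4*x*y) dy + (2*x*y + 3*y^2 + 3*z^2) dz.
d(omega) = (2*y) dx ∧ dy + (2*y) dx ∧ dz + (2*x + 6*y) dy ∧ dz

For a 1-form omega = sum_i f_i dx_i, the exterior derivative is
  d(omega) = sum_{i < j} (∂f_j/∂x_i - ∂f_i/∂x_j) dx_i ∧ dx_j.
  coefficient of dx ∧ dy: ∂f_2/∂x - ∂f_1/∂y = ∂(4*x*y)/∂x - ∂(y^2)/∂y = 2*y
  coefficient of dx ∧ dz: ∂f_3/∂x - ∂f_1/∂z = ∂(2*x*y + 3*y^2 + 3*z^2)/∂x - ∂(y^2)/∂z = 2*y
  coefficient of dy ∧ dz: ∂f_3/∂y - ∂f_2/∂z = ∂(2*x*y + 3*y^2 + 3*z^2)/∂y - ∂(4*x*y)/∂z = 2*x + 6*y
Assembling: d(omega) = (2*y) dx ∧ dy + (2*y) dx ∧ dz + (2*x + 6*y) dy ∧ dz.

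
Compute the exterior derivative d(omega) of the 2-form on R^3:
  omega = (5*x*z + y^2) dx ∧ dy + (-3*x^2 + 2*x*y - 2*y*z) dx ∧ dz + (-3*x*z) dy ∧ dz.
d(omega) = (3*x - z) dx ∧ dy ∧ dz

For a 2-form omega = sum_{i<j} g_{ij} dx_i ∧ dx_j, the exterior derivative is
  d(omega) = sum_{i<j} d(g_{ij}) ∧ dx_i ∧ dx_j = sum_{i<j, k} (∂g_{ij}/∂x_k) dx_k ∧ dx_i ∧ dx_j.
Expand each term, using dx_k ∧ dx_i ∧ dx_j = sgn(permutation) dx_{(a)} ∧ dx_{(b)} ∧ dx_{(c)} with (a < b < c) sorted:
  d(5*x*z + y^2) includes (∂/∂z)(5*x*z + y^2) dz = (5*x) dz, which multiplied by dx ∧ dy gives (5*x) dx ∧ dy ∧ dz
  d(-3*x^2 + 2*x*y - 2*y*z) includes (∂/∂y)(-3*x^2 + 2*x*y - 2*y*z) dy = (2*x - 2*z) dy, which multiplied by dx ∧ dz gives (-2*x + 2*z) dx ∧ dy ∧ dz
  d(-3*x*z) includes (∂/∂x)(-3*x*z) dx = (-3*z) dx, which multiplied by dy ∧ dz gives (-3*z) dx ∧ dy ∧ dz
Collecting like 3-forms: d(omega) = (3*x - z) dx ∧ dy ∧ dz.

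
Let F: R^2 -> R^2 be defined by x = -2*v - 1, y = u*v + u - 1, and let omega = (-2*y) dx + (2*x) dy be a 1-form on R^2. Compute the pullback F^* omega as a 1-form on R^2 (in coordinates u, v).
F^* omega = (-4*v^2 - 6*v - 2) du + (2*u - 4) dv

Using F^*(f dg) = (f ∘ F) d(g ∘ F), substitute each coordinate x_i by F_i(u, v) in f_i, and replace dx_i by d F_i = (∂F_i/∂u) du + (∂F_i/∂v) dv.
  For the x component: f_1(F) = -2*u*v - 2*u + 2; d F_1 = (0) du + (-2) dv
  For the y component: f_2(F) = -4*v - 2; d F_2 = (v + 1) du + (u) dv
Combining and collecting du, dv coefficients:
  coeff of du: -4*v^2 - 6*v - 2
  coeff of dv: 2*u - 4
F^* omega = (-4*v^2 - 6*v - 2) du + (2*u - 4) dv.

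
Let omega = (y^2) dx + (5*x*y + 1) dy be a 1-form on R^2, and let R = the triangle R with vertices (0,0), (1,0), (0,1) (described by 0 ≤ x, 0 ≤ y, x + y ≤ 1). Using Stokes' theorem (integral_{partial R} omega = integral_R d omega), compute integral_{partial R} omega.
integral_(partial R) omega = 1/2

Stokes: integral_partial_R omega = integral_R d omega with d omega = (∂Q/∂x - ∂P/∂y) dx ∧ dy.
  ∂Q/∂x = 5*y
  ∂P/∂y = 2*y
  integrand = ∂Q/∂x - ∂P/∂y = 3*y.
Integrating over R: integral_0^1 integral_0^{1-x} (3*y) dy dx = 1/2.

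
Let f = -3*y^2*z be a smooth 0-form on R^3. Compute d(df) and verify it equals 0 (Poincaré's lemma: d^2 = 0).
d(df) = 0

Step 1: df = sum_i (∂f/∂x_i) dx_i = (0) dx + (-6*y*z) dy + (-3*y^2) dz.
Step 2: Apply d again. Using the 1-form formula, the coefficient of dx ∧ dy in d(df) is ∂^2 f/∂x ∂y - ∂^2 f/∂y ∂x = (0) - (0) = 0 (equality of mixed partials for smooth f).
Similarly for dx ∧ dz and dy ∧ dz — all coefficients vanish. So d(df) = 0.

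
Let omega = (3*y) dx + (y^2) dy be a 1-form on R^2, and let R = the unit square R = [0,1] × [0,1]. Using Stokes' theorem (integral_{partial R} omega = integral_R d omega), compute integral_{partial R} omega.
integral_(partial R) omega = -3

Stokes: integral_partial_R omega = integral_R d omega with d omega = (∂Q/∂x - ∂P/∂y) dx ∧ dy.
  ∂Q/∂x = 0
  ∂P/∂y = 3
  integrand = ∂Q/∂x - ∂P/∂y = -3.
Integrating over R: integral_0^1 integral_0^1 (-3) dx dy = -3.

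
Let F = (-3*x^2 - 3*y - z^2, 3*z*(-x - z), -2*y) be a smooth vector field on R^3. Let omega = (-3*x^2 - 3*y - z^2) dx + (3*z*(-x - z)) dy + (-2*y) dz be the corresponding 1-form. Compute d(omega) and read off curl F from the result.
d(omega) = (3*x + 6*z - 2) dy ∧ dz + (-2*z) dz ∧ dx + (3 - 3*z) dx ∧ dy; curl F = (3*x + 6*z - 2, -2*z, 3 - 3*z)

d omega = sum_{i<j} (∂f_j/∂x_i - ∂f_i/∂x_j) dx_i ∧ dx_j. Under the identification (dy ∧ dz, dz ∧ dx, dx ∧ dy) ↔ (e_x, e_y, e_z), the coefficients are exactly the components of curl F. Compute:
  ∂R/∂y - ∂Q/∂z = (-2) - (-3*x - 6*z) = 3*x + 6*z - 2
  ∂P/∂z - ∂R/∂x = (-2*z) - (0) = -2*z
  ∂Q/∂x - ∂P/∂y = (-3*z) - (-3) = 3 - 3*z.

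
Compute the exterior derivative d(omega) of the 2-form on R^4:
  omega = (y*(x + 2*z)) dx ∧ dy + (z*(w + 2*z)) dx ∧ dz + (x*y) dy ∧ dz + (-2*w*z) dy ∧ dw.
d(omega) = (3*y) dx ∧ dy ∧ dz + (z) dx ∧ dz ∧ dw + (2*w) dy ∧ dz ∧ dw

For a 2-form omega = sum_{i<j} g_{ij} dx_i ∧ dx_j, the exterior derivative is
  d(omega) = sum_{i<j} d(g_{ij}) ∧ dx_i ∧ dx_j = sum_{i<j, k} (∂g_{ij}/∂x_k) dx_k ∧ dx_i ∧ dx_j.
Expand each term, using dx_k ∧ dx_i ∧ dx_j = sgn(permutation) dx_{(a)} ∧ dx_{(b)} ∧ dx_{(c)} with (a < b < c) sorted:
  d(y*(x + 2*z)) includes (∂/∂z)(y*(x + 2*z)) dz = (2*y) dz, which multiplied by dx ∧ dy gives (2*y) dx ∧ dy ∧ dz
  d(z*(w + 2*z)) includes (∂/∂w)(z*(w + 2*z)) dw = (z) dw, which multiplied by dx ∧ dz gives (z) dx ∧ dz ∧ dw
  d(x*y) includes (∂/∂x)(x*y) dx = (y) dx, which multiplied by dy ∧ dz gives (y) dx ∧ dy ∧ dz
  d(-2*w*z) includes (∂/∂z)(-2*w*z) dz = (-2*w) dz, which multiplied by dy ∧ dw gives (2*w) dy ∧ dz ∧ dw
Collecting like 3-forms: d(omega) = (3*y) dx ∧ dy ∧ dz + (z) dx ∧ dz ∧ dw + (2*w) dy ∧ dz ∧ dw.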